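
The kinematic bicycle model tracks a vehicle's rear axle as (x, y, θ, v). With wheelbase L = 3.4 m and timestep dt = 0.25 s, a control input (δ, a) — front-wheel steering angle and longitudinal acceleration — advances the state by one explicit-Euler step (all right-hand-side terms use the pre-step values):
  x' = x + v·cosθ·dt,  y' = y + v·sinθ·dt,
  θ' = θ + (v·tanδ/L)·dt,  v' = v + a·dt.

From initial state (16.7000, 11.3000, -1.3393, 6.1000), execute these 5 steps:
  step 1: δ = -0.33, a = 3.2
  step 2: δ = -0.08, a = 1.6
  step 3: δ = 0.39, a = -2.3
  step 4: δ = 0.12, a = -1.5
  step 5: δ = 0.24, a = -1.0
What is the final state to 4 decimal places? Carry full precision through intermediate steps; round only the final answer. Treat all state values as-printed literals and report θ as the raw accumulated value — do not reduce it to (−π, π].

(18.1761, 3.1383, -1.1391, 6.1000)

after step 1 (δ=-0.33, a=3.2): (17.049887, 9.815681, -1.492932, 6.900000)
after step 2 (δ=-0.08, a=1.6): (17.184067, 8.095907, -1.533608, 7.300000)
after step 3 (δ=0.39, a=-2.3): (17.251921, 6.272169, -1.312968, 6.725000)
after step 4 (δ=0.12, a=-1.5): (17.680608, 4.646491, -1.253343, 6.350000)
after step 5 (δ=0.24, a=-1.0): (18.176143, 3.138313, -1.139082, 6.100000)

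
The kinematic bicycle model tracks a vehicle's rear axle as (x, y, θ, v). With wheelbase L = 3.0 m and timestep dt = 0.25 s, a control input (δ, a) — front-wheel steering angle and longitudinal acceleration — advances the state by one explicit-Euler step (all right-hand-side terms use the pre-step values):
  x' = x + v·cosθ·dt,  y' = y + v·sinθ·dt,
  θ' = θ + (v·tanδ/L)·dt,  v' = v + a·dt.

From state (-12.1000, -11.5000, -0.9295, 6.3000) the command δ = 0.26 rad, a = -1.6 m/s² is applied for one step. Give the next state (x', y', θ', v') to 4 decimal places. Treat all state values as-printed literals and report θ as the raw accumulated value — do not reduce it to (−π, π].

x' = -12.1000 + 6.3000·cos(-0.9295)·0.25 = -11.1578
y' = -11.5000 + 6.3000·sin(-0.9295)·0.25 = -12.7621
θ' = -0.9295 + (6.3000/3.0)·tan(0.26)·0.25 = -0.7898
v' = 6.3000 − 1.6000·0.25 = 5.9000

(-11.1578, -12.7621, -0.7898, 5.9000)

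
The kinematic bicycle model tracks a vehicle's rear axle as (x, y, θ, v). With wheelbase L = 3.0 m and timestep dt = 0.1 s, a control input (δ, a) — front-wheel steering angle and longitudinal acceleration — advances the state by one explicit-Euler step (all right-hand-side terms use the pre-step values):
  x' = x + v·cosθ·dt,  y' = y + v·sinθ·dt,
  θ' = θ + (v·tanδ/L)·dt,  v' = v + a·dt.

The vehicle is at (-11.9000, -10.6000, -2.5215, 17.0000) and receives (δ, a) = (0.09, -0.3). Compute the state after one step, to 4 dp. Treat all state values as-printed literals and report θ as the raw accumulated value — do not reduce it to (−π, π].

(-13.2835, -11.5879, -2.4704, 16.9700)

x' = -11.9000 + 17.0000·cos(-2.5215)·0.1 = -13.2835
y' = -10.6000 + 17.0000·sin(-2.5215)·0.1 = -11.5879
θ' = -2.5215 + (17.0000/3.0)·tan(0.09)·0.1 = -2.4704
v' = 17.0000 − 0.3000·0.1 = 16.9700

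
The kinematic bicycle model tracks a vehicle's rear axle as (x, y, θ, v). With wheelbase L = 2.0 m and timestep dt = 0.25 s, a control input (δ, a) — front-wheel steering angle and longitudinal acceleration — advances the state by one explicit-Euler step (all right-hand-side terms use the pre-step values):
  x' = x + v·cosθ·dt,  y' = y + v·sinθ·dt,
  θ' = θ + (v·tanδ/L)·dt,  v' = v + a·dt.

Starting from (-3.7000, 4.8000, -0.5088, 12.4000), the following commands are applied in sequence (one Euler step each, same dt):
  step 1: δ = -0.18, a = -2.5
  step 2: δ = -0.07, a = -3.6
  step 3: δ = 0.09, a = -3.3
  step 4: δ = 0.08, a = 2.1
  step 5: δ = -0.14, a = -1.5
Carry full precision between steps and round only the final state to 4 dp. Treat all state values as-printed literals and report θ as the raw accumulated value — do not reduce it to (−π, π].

after step 1 (δ=-0.18, a=-2.5): (-0.992678, 3.289898, -0.790853, 11.775000)
after step 2 (δ=-0.07, a=-3.6): (1.077483, 1.197030, -0.894053, 10.875000)
after step 3 (δ=0.09, a=-3.3): (2.780121, -0.922552, -0.771377, 10.050000)
after step 4 (δ=0.08, a=2.1): (4.581460, -2.674074, -0.670663, 10.575000)
after step 5 (δ=-0.14, a=-1.5): (6.652601, -4.317179, -0.856944, 10.200000)

(6.6526, -4.3172, -0.8569, 10.2000)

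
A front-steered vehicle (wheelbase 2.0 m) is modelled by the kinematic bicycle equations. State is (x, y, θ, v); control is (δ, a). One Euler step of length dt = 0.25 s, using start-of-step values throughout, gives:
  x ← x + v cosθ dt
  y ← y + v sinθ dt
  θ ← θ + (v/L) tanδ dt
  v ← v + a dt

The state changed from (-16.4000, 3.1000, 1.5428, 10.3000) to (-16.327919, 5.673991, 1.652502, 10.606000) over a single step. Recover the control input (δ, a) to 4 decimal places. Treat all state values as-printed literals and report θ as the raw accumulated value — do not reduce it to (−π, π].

δ = 0.0850, a = 1.2240

a = (v'−v)/dt = (0.306000)/0.25 = 1.2240
Δθ = θ'−θ = 0.109702;  (v·dt/L) = 10.3000·0.25/2.0 = 1.287500
tan δ = Δθ·L/(v·dt) = 0.085205  →  δ = 0.0850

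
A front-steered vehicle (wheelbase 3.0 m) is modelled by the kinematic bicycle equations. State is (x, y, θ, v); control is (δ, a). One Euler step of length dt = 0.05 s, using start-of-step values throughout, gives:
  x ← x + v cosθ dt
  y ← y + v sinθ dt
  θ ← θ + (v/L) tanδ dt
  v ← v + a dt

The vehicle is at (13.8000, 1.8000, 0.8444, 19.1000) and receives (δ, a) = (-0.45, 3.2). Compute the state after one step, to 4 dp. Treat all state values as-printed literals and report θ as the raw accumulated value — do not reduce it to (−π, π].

x' = 13.8000 + 19.1000·cos(0.8444)·0.05 = 14.4343
y' = 1.8000 + 19.1000·sin(0.8444)·0.05 = 2.5139
θ' = 0.8444 + (19.1000/3.0)·tan(-0.45)·0.05 = 0.6906
v' = 19.1000 + 3.2000·0.05 = 19.2600

(14.4343, 2.5139, 0.6906, 19.2600)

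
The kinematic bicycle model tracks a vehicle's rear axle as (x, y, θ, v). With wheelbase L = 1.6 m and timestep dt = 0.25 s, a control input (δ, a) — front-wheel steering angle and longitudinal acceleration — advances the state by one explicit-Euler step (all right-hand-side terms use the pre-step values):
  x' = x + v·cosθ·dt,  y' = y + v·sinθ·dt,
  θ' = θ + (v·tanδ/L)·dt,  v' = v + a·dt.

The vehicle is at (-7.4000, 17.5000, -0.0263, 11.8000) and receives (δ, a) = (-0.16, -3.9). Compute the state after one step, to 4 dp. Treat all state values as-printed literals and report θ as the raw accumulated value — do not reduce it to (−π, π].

x' = -7.4000 + 11.8000·cos(-0.0263)·0.25 = -4.4510
y' = 17.5000 + 11.8000·sin(-0.0263)·0.25 = 17.4224
θ' = -0.0263 + (11.8000/1.6)·tan(-0.16)·0.25 = -0.3238
v' = 11.8000 − 3.9000·0.25 = 10.8250

(-4.4510, 17.4224, -0.3238, 10.8250)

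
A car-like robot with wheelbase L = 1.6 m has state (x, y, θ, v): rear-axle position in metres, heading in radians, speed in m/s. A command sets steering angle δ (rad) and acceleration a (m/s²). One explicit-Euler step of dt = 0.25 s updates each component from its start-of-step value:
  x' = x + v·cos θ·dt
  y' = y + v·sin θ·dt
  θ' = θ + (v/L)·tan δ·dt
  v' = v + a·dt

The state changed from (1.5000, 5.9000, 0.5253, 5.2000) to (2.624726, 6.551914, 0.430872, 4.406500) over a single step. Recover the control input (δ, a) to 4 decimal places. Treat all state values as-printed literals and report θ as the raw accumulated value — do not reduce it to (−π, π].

δ = -0.1157, a = -3.1740

a = (v'−v)/dt = (-0.793500)/0.25 = -3.1740
Δθ = θ'−θ = -0.094428;  (v·dt/L) = 5.2000·0.25/1.6 = 0.812500
tan δ = Δθ·L/(v·dt) = -0.116219  →  δ = -0.1157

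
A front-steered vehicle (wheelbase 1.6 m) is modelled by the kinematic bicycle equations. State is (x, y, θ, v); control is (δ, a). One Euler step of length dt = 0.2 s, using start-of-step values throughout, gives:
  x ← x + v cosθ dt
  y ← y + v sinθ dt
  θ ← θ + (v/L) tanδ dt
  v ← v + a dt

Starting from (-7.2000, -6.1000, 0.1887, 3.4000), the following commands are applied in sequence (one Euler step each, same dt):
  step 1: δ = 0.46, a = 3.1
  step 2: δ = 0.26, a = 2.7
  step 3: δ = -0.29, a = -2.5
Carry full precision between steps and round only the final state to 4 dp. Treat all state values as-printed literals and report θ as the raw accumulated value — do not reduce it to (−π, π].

(-5.0058, -5.1965, 0.3628, 4.0600)

after step 1 (δ=0.46, a=3.1): (-6.532071, -5.972444, 0.399266, 4.020000)
after step 2 (δ=0.26, a=2.7): (-5.791308, -5.659896, 0.532942, 4.560000)
after step 3 (δ=-0.29, a=-2.5): (-5.005788, -5.196537, 0.362846, 4.060000)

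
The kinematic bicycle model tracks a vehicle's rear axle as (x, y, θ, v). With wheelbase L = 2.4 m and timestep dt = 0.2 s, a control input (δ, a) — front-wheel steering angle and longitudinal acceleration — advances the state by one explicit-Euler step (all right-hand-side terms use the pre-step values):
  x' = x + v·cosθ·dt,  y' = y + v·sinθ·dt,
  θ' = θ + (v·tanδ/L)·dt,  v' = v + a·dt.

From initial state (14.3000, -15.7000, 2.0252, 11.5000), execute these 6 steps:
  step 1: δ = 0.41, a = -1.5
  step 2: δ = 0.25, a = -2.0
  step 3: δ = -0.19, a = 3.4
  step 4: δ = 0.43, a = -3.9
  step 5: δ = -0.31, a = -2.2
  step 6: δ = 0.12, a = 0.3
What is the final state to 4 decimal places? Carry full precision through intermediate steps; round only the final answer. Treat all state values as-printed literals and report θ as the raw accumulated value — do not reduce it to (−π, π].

(3.8764, -8.5005, 2.7632, 10.3200)

after step 1 (δ=0.41, a=-1.5): (13.290469, -13.633397, 2.441722, 11.200000)
after step 2 (δ=0.25, a=-2.0): (11.577036, -12.190571, 2.680041, 10.800000)
after step 3 (δ=-0.19, a=3.4): (9.643053, -11.228640, 2.506953, 11.480000)
after step 4 (δ=0.43, a=-3.9): (7.794118, -9.867370, 2.945700, 10.700000)
after step 5 (δ=-0.31, a=-2.2): (5.695047, -9.450837, 2.660075, 10.260000)
after step 6 (δ=0.12, a=0.3): (3.876374, -8.500504, 2.763170, 10.320000)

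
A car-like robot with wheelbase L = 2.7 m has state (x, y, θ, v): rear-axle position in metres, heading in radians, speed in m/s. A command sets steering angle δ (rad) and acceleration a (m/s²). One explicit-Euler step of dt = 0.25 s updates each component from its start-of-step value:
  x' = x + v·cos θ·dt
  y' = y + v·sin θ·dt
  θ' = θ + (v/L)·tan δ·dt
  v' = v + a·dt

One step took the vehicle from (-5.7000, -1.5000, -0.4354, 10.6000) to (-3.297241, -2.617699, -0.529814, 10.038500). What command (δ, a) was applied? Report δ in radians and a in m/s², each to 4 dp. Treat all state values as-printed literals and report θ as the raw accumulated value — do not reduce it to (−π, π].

a = (v'−v)/dt = (-0.561500)/0.25 = -2.2460
Δθ = θ'−θ = -0.094414;  (v·dt/L) = 10.6000·0.25/2.7 = 0.981481
tan δ = Δθ·L/(v·dt) = -0.096195  →  δ = -0.0959

δ = -0.0959, a = -2.2460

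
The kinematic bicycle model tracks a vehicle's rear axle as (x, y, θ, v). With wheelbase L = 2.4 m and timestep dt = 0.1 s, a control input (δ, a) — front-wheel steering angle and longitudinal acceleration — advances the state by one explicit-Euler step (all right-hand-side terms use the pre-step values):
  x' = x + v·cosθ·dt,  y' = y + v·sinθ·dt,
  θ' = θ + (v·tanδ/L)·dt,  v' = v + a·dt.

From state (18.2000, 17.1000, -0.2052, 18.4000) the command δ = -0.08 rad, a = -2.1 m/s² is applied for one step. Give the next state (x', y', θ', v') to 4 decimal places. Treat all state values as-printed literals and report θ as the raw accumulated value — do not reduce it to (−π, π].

x' = 18.2000 + 18.4000·cos(-0.2052)·0.1 = 20.0014
y' = 17.1000 + 18.4000·sin(-0.2052)·0.1 = 16.7251
θ' = -0.2052 + (18.4000/2.4)·tan(-0.08)·0.1 = -0.2667
v' = 18.4000 − 2.1000·0.1 = 18.1900

(20.0014, 16.7251, -0.2667, 18.1900)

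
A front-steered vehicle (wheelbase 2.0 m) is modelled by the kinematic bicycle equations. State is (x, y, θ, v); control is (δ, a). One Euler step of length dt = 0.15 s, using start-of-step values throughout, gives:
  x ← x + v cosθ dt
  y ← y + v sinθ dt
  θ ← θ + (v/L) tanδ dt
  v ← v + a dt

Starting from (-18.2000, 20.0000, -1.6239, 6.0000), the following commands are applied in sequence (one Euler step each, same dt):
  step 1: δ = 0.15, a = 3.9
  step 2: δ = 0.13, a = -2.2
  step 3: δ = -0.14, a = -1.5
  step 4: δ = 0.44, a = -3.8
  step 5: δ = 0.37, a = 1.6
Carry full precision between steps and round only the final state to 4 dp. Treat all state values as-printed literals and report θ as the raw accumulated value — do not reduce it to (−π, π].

(-17.9627, 15.4758, -1.1857, 5.7000)

after step 1 (δ=0.15, a=3.9): (-18.247771, 19.101269, -1.555889, 6.585000)
after step 2 (δ=0.13, a=-2.2): (-18.233047, 18.113628, -1.491321, 6.255000)
after step 3 (δ=-0.14, a=-1.5): (-18.158558, 17.178340, -1.557431, 6.030000)
after step 4 (δ=0.44, a=-3.8): (-18.146469, 16.273921, -1.344521, 5.460000)
after step 5 (δ=0.37, a=1.6): (-17.962727, 15.475798, -1.185691, 5.700000)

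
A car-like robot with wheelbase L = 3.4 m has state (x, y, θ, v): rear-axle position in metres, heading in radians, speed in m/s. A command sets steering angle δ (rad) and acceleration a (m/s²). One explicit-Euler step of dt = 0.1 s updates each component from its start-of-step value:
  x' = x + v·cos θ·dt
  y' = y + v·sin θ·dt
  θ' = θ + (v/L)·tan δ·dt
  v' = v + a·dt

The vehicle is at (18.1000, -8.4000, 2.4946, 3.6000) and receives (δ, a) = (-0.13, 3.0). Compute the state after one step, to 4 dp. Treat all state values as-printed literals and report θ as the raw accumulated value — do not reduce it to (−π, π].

(17.8128, -8.1830, 2.4808, 3.9000)

x' = 18.1000 + 3.6000·cos(2.4946)·0.1 = 17.8128
y' = -8.4000 + 3.6000·sin(2.4946)·0.1 = -8.1830
θ' = 2.4946 + (3.6000/3.4)·tan(-0.13)·0.1 = 2.4808
v' = 3.6000 + 3.0000·0.1 = 3.9000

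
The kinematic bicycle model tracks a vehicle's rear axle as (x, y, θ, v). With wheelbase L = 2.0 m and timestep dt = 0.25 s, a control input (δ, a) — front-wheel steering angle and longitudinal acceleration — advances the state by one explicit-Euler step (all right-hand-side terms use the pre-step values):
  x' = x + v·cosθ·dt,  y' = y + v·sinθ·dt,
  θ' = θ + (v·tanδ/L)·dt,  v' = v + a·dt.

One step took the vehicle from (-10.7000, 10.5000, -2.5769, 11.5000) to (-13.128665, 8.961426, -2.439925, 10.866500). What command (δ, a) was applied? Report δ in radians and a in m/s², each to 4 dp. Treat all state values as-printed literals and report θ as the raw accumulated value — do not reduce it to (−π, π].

a = (v'−v)/dt = (-0.633500)/0.25 = -2.5340
Δθ = θ'−θ = 0.136975;  (v·dt/L) = 11.5000·0.25/2.0 = 1.437500
tan δ = Δθ·L/(v·dt) = 0.095287  →  δ = 0.0950

δ = 0.0950, a = -2.5340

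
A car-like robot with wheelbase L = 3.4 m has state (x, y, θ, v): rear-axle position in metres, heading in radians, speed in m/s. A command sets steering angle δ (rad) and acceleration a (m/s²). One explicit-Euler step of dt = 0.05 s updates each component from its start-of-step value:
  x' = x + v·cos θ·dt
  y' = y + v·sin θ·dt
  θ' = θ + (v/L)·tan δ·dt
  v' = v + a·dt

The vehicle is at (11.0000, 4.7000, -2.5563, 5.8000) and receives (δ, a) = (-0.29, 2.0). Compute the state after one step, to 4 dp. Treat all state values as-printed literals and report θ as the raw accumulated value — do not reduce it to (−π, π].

x' = 11.0000 + 5.8000·cos(-2.5563)·0.05 = 10.7583
y' = 4.7000 + 5.8000·sin(-2.5563)·0.05 = 4.5398
θ' = -2.5563 + (5.8000/3.4)·tan(-0.29)·0.05 = -2.5818
v' = 5.8000 + 2.0000·0.05 = 5.9000

(10.7583, 4.5398, -2.5818, 5.9000)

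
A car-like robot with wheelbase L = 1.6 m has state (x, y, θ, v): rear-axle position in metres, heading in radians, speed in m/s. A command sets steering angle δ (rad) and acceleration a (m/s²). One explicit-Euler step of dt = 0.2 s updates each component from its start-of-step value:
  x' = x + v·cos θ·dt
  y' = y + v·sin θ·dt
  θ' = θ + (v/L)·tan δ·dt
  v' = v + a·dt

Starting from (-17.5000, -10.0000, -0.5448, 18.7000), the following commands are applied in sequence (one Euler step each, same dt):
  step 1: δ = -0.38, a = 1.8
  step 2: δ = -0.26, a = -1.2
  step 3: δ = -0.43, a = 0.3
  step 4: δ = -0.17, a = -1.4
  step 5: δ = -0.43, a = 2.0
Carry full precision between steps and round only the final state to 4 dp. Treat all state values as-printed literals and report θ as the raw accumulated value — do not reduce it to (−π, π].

after step 1 (δ=-0.38, a=1.8): (-14.301436, -11.938244, -1.478427, 19.060000)
after step 2 (δ=-0.26, a=-1.2): (-13.949826, -15.733993, -2.112224, 18.820000)
after step 3 (δ=-0.43, a=0.3): (-15.889639, -18.959644, -3.191130, 18.880000)
after step 4 (δ=-0.17, a=-1.4): (-19.661007, -18.772669, -3.596240, 18.600000)
after step 5 (δ=-0.43, a=2.0): (-23.003115, -17.139049, -4.662533, 19.000000)

(-23.0031, -17.1390, -4.6625, 19.0000)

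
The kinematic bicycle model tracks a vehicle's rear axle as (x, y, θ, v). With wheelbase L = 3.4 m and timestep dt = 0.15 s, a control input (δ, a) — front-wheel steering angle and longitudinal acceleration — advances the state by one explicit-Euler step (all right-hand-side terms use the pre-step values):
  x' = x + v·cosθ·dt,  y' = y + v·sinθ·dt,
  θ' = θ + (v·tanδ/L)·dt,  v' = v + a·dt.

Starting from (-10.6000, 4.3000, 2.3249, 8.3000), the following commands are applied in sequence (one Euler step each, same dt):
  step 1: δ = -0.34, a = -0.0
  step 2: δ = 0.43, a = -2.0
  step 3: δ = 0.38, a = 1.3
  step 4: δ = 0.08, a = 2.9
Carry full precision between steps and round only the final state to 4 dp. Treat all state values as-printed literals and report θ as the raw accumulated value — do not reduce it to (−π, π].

(-14.0229, 7.7913, 2.5333, 8.6300)

after step 1 (δ=-0.34, a=-0.0): (-11.452371, 5.207462, 2.195370, 8.300000)
after step 2 (δ=0.43, a=-2.0): (-12.180387, 6.217422, 2.363306, 8.000000)
after step 3 (δ=0.38, a=1.3): (-13.034928, 7.059894, 2.504275, 8.195000)
after step 4 (δ=0.08, a=2.9): (-14.022870, 7.791349, 2.533261, 8.630000)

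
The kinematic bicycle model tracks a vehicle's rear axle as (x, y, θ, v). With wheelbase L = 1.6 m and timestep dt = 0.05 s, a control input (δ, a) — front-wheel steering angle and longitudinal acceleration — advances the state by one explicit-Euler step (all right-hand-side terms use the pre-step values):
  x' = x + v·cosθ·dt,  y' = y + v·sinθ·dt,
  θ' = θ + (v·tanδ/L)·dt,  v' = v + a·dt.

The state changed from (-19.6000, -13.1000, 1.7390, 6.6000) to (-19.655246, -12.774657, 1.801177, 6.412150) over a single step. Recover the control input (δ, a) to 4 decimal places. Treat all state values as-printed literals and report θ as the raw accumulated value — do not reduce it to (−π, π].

δ = 0.2928, a = -3.7570

a = (v'−v)/dt = (-0.187850)/0.05 = -3.7570
Δθ = θ'−θ = 0.062177;  (v·dt/L) = 6.6000·0.05/1.6 = 0.206250
tan δ = Δθ·L/(v·dt) = 0.301464  →  δ = 0.2928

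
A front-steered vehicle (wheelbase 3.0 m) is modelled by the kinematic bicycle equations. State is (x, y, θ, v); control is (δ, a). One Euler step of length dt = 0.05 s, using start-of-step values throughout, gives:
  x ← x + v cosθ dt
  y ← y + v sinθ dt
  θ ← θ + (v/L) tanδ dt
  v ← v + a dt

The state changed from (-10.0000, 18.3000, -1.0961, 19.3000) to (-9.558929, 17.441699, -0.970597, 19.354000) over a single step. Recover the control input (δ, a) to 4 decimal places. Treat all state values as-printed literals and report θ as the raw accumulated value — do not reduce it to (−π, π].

a = (v'−v)/dt = (0.054000)/0.05 = 1.0800
Δθ = θ'−θ = 0.125503;  (v·dt/L) = 19.3000·0.05/3.0 = 0.321667
tan δ = Δθ·L/(v·dt) = 0.390165  →  δ = 0.3720

δ = 0.3720, a = 1.0800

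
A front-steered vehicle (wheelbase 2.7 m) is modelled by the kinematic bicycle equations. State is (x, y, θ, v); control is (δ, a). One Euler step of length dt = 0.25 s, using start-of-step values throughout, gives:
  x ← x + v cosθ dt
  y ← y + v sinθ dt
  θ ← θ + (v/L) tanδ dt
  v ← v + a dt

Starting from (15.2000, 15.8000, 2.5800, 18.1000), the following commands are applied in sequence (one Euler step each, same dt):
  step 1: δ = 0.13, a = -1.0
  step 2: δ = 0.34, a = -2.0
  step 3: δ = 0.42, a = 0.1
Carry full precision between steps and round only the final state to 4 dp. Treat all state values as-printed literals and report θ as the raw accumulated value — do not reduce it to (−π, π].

(2.9557, 18.6682, 4.1012, 17.3750)

after step 1 (δ=0.13, a=-1.0): (11.370004, 18.209720, 2.799106, 17.850000)
after step 2 (δ=0.34, a=-2.0): (7.166674, 19.708363, 3.383755, 17.350000)
after step 3 (δ=0.42, a=0.1): (2.955735, 18.668222, 4.101165, 17.375000)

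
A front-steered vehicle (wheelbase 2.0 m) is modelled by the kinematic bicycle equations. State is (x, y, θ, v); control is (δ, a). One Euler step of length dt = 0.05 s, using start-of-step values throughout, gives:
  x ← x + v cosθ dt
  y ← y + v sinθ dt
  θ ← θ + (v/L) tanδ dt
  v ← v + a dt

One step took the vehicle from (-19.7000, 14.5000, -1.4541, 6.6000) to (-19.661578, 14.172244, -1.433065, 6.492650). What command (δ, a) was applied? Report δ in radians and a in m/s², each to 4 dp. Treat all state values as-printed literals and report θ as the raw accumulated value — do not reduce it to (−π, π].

a = (v'−v)/dt = (-0.107350)/0.05 = -2.1470
Δθ = θ'−θ = 0.021035;  (v·dt/L) = 6.6000·0.05/2.0 = 0.165000
tan δ = Δθ·L/(v·dt) = 0.127485  →  δ = 0.1268

δ = 0.1268, a = -2.1470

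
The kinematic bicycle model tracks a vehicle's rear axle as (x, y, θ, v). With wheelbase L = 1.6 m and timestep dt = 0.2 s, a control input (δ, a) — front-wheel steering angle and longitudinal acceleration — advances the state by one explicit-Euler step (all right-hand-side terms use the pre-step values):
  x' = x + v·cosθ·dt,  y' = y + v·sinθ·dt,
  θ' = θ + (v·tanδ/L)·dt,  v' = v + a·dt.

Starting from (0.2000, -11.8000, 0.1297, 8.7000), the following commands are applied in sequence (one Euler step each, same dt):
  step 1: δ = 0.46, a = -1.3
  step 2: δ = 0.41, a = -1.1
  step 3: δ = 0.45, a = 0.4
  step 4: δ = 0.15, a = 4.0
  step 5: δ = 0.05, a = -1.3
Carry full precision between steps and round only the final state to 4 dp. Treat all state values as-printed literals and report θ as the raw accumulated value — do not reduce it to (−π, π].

(3.4903, -5.6060, 1.8371, 8.8400)

after step 1 (δ=0.46, a=-1.3): (1.925385, -11.574954, 0.668501, 8.440000)
after step 2 (δ=0.41, a=-1.1): (3.250047, -10.528715, 1.127036, 8.220000)
after step 3 (δ=0.45, a=0.4): (3.955879, -9.043947, 1.623376, 8.300000)
after step 4 (δ=0.15, a=4.0): (3.868637, -7.386241, 1.780178, 9.100000)
after step 5 (δ=0.05, a=-1.3): (3.490340, -5.605990, 1.837101, 8.840000)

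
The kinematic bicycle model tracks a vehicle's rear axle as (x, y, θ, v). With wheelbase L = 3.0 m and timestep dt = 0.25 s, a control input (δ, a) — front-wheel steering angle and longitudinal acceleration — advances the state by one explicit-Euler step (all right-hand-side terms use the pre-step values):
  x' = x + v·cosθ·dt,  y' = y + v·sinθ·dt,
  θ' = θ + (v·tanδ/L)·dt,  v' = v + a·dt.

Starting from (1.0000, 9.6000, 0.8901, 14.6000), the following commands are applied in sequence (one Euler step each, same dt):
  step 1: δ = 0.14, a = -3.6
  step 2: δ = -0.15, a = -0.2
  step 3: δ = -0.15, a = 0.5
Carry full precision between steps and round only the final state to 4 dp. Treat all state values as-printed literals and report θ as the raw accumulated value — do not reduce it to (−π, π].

after step 1 (δ=0.14, a=-3.6): (3.297070, 12.436542, 1.061555, 13.700000)
after step 2 (δ=-0.15, a=-0.2): (4.966809, 15.426959, 0.889009, 13.650000)
after step 3 (δ=-0.15, a=0.5): (7.117305, 18.076586, 0.717093, 13.775000)

(7.1173, 18.0766, 0.7171, 13.7750)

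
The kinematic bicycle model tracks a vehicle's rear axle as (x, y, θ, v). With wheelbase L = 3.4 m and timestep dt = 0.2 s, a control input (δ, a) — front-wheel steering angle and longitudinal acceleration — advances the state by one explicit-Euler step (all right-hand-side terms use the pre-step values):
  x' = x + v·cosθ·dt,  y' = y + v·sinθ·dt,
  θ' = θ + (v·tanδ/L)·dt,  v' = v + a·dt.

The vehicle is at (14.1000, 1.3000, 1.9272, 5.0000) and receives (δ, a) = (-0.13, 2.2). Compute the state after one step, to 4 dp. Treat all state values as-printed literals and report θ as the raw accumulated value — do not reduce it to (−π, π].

x' = 14.1000 + 5.0000·cos(1.9272)·0.2 = 13.7511
y' = 1.3000 + 5.0000·sin(1.9272)·0.2 = 2.2372
θ' = 1.9272 + (5.0000/3.4)·tan(-0.13)·0.2 = 1.8887
v' = 5.0000 + 2.2000·0.2 = 5.4400

(13.7511, 2.2372, 1.8887, 5.4400)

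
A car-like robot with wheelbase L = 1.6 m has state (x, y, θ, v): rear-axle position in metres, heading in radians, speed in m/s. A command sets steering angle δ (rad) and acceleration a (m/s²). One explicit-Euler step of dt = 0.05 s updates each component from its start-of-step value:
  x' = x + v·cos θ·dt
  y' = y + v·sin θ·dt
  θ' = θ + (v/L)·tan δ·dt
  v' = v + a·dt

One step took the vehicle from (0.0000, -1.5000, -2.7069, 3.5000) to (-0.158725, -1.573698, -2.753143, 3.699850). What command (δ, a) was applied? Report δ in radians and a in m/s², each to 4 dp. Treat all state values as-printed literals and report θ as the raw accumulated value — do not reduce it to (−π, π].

a = (v'−v)/dt = (0.199850)/0.05 = 3.9970
Δθ = θ'−θ = -0.046243;  (v·dt/L) = 3.5000·0.05/1.6 = 0.109375
tan δ = Δθ·L/(v·dt) = -0.422793  →  δ = -0.4000

δ = -0.4000, a = 3.9970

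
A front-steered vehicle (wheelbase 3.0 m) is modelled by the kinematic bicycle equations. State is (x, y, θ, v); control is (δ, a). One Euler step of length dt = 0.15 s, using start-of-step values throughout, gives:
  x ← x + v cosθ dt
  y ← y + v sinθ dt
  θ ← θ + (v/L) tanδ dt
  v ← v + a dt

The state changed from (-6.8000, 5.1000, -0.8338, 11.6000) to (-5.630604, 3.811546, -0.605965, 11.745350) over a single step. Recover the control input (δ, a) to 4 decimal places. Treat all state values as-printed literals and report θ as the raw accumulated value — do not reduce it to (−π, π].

a = (v'−v)/dt = (0.145350)/0.15 = 0.9690
Δθ = θ'−θ = 0.227835;  (v·dt/L) = 11.6000·0.15/3.0 = 0.580000
tan δ = Δθ·L/(v·dt) = 0.392819  →  δ = 0.3743

δ = 0.3743, a = 0.9690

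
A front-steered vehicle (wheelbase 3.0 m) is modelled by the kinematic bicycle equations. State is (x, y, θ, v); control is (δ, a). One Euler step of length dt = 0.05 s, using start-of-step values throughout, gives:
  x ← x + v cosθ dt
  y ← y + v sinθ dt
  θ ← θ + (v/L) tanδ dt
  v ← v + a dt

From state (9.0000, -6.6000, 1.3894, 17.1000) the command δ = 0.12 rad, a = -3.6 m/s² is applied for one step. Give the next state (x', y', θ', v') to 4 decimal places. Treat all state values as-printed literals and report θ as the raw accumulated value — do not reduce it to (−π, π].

(9.1542, -5.7590, 1.4238, 16.9200)

x' = 9.0000 + 17.1000·cos(1.3894)·0.05 = 9.1542
y' = -6.6000 + 17.1000·sin(1.3894)·0.05 = -5.7590
θ' = 1.3894 + (17.1000/3.0)·tan(0.12)·0.05 = 1.4238
v' = 17.1000 − 3.6000·0.05 = 16.9200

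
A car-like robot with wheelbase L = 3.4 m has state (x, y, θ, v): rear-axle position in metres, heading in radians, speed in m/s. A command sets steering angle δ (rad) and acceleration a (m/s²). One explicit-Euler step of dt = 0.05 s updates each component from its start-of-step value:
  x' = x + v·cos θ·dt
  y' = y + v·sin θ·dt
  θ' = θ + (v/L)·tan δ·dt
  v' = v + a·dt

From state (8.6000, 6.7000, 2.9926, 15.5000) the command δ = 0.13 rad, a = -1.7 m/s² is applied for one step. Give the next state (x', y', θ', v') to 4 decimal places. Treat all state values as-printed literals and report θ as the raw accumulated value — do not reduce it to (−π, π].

(7.8336, 6.8150, 3.0224, 15.4150)

x' = 8.6000 + 15.5000·cos(2.9926)·0.05 = 7.8336
y' = 6.7000 + 15.5000·sin(2.9926)·0.05 = 6.8150
θ' = 2.9926 + (15.5000/3.4)·tan(0.13)·0.05 = 3.0224
v' = 15.5000 − 1.7000·0.05 = 15.4150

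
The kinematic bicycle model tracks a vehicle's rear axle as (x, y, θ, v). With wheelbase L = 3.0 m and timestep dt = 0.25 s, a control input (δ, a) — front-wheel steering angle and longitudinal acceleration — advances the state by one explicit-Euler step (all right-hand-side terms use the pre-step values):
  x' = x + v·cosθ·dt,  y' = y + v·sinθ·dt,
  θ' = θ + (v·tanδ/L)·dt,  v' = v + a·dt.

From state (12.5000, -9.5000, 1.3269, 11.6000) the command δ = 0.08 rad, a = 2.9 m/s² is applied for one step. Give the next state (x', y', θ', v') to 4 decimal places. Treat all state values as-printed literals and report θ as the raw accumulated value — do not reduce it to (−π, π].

(13.2003, -6.6858, 1.4044, 12.3250)

x' = 12.5000 + 11.6000·cos(1.3269)·0.25 = 13.2003
y' = -9.5000 + 11.6000·sin(1.3269)·0.25 = -6.6858
θ' = 1.3269 + (11.6000/3.0)·tan(0.08)·0.25 = 1.4044
v' = 11.6000 + 2.9000·0.25 = 12.3250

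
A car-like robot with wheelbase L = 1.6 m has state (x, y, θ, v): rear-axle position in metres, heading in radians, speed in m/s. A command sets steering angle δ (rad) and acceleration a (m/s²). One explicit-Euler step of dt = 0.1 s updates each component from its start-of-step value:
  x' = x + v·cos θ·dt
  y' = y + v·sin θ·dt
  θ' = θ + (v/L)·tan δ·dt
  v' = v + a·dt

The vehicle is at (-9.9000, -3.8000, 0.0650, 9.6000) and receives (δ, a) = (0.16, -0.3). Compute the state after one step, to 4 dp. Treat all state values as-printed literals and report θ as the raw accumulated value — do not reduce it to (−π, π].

x' = -9.9000 + 9.6000·cos(0.0650)·0.1 = -8.9420
y' = -3.8000 + 9.6000·sin(0.0650)·0.1 = -3.7376
θ' = 0.0650 + (9.6000/1.6)·tan(0.16)·0.1 = 0.1618
v' = 9.6000 − 0.3000·0.1 = 9.5700

(-8.9420, -3.7376, 0.1618, 9.5700)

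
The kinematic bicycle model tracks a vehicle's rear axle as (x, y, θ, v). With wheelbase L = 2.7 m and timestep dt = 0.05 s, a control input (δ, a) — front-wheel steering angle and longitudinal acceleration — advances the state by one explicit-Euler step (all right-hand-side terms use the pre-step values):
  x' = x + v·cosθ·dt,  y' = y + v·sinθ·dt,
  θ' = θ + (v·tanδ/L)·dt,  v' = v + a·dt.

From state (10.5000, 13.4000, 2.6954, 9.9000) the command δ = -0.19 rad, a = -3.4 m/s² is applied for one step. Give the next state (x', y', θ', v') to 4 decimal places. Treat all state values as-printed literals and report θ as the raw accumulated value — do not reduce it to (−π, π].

x' = 10.5000 + 9.9000·cos(2.6954)·0.05 = 10.0535
y' = 13.4000 + 9.9000·sin(2.6954)·0.05 = 13.6136
θ' = 2.6954 + (9.9000/2.7)·tan(-0.19)·0.05 = 2.6601
v' = 9.9000 − 3.4000·0.05 = 9.7300

(10.0535, 13.6136, 2.6601, 9.7300)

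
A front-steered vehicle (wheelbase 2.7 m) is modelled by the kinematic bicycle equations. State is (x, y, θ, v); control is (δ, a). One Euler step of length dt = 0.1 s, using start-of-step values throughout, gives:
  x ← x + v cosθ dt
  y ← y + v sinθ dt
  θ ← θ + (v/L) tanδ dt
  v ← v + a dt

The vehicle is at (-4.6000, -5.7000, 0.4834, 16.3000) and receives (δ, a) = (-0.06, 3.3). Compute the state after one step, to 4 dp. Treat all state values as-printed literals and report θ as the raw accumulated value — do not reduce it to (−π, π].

(-3.1568, -4.9424, 0.4471, 16.6300)

x' = -4.6000 + 16.3000·cos(0.4834)·0.1 = -3.1568
y' = -5.7000 + 16.3000·sin(0.4834)·0.1 = -4.9424
θ' = 0.4834 + (16.3000/2.7)·tan(-0.06)·0.1 = 0.4471
v' = 16.3000 + 3.3000·0.1 = 16.6300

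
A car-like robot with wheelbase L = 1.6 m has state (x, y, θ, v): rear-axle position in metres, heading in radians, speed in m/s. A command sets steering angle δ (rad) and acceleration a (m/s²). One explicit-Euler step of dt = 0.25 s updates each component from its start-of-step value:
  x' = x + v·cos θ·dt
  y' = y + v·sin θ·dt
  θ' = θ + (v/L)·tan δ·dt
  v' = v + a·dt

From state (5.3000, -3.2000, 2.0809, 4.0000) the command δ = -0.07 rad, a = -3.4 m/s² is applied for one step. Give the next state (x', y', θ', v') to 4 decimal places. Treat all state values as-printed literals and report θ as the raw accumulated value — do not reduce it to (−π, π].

x' = 5.3000 + 4.0000·cos(2.0809)·0.25 = 4.8117
y' = -3.2000 + 4.0000·sin(2.0809)·0.25 = -2.3273
θ' = 2.0809 + (4.0000/1.6)·tan(-0.07)·0.25 = 2.0371
v' = 4.0000 − 3.4000·0.25 = 3.1500

(4.8117, -2.3273, 2.0371, 3.1500)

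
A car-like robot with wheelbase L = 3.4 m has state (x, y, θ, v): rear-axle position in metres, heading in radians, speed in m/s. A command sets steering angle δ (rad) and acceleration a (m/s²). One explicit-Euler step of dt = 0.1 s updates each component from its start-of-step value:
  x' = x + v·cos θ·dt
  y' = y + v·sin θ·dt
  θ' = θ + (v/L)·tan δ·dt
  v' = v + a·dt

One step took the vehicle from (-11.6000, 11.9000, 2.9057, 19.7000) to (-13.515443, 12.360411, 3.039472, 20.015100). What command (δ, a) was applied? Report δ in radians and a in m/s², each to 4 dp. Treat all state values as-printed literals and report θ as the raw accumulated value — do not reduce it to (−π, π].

δ = 0.2269, a = 3.1510

a = (v'−v)/dt = (0.315100)/0.1 = 3.1510
Δθ = θ'−θ = 0.133772;  (v·dt/L) = 19.7000·0.1/3.4 = 0.579412
tan δ = Δθ·L/(v·dt) = 0.230876  →  δ = 0.2269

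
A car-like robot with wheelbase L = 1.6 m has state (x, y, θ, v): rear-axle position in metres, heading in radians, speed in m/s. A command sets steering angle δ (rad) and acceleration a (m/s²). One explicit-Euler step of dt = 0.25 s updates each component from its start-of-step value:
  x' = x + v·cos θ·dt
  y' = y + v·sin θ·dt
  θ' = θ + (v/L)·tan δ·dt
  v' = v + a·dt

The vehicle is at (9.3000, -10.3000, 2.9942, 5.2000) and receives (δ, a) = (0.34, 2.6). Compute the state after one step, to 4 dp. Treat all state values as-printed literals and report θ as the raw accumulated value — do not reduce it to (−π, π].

x' = 9.3000 + 5.2000·cos(2.9942)·0.25 = 8.0141
y' = -10.3000 + 5.2000·sin(2.9942)·0.25 = -10.1091
θ' = 2.9942 + (5.2000/1.6)·tan(0.34)·0.25 = 3.2816
v' = 5.2000 + 2.6000·0.25 = 5.8500

(8.0141, -10.1091, 3.2816, 5.8500)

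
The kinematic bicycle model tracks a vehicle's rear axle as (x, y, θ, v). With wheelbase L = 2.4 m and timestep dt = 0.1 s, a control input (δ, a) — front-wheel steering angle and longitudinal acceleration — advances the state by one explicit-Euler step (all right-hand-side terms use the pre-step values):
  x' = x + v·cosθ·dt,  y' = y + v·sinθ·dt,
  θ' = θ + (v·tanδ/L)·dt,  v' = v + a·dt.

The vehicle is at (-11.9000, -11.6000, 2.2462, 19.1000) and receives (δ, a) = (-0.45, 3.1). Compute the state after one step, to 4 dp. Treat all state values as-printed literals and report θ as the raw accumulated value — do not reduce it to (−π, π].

x' = -11.9000 + 19.1000·cos(2.2462)·0.1 = -13.0942
y' = -11.6000 + 19.1000·sin(2.2462)·0.1 = -10.1093
θ' = 2.2462 + (19.1000/2.4)·tan(-0.45)·0.1 = 1.8618
v' = 19.1000 + 3.1000·0.1 = 19.4100

(-13.0942, -10.1093, 1.8618, 19.4100)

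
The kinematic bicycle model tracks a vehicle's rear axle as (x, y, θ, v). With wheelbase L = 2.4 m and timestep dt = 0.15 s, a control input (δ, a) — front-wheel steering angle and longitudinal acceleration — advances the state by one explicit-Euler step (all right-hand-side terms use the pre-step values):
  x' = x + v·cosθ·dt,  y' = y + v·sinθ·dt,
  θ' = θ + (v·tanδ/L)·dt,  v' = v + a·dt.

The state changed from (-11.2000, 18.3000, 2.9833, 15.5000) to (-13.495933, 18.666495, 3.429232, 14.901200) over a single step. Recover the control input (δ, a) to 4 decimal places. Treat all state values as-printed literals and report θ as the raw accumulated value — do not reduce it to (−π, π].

δ = 0.4314, a = -3.9920

a = (v'−v)/dt = (-0.598800)/0.15 = -3.9920
Δθ = θ'−θ = 0.445932;  (v·dt/L) = 15.5000·0.15/2.4 = 0.968750
tan δ = Δθ·L/(v·dt) = 0.460317  →  δ = 0.4314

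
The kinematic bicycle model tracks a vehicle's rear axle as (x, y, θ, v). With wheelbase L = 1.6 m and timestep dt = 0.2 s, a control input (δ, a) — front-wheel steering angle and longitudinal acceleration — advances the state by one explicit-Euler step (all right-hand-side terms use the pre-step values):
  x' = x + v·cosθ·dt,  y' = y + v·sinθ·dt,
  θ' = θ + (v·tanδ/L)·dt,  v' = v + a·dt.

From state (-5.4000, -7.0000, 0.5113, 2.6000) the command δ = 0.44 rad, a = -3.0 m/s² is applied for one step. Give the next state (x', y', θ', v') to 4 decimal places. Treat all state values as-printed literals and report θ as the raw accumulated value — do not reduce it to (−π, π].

(-4.9465, -6.7456, 0.6643, 2.0000)

x' = -5.4000 + 2.6000·cos(0.5113)·0.2 = -4.9465
y' = -7.0000 + 2.6000·sin(0.5113)·0.2 = -6.7456
θ' = 0.5113 + (2.6000/1.6)·tan(0.44)·0.2 = 0.6643
v' = 2.6000 − 3.0000·0.2 = 2.0000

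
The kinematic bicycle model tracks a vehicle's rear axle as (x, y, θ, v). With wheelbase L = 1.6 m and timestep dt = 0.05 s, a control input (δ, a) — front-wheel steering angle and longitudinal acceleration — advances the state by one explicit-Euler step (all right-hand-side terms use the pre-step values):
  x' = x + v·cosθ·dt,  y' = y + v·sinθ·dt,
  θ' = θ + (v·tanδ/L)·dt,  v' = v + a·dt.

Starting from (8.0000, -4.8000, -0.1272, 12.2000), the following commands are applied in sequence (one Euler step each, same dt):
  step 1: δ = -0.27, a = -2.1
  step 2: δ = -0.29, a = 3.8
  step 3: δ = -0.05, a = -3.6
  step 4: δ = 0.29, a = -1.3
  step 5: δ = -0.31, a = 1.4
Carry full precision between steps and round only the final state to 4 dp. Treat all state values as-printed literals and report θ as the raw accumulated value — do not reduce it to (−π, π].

after step 1 (δ=-0.27, a=-2.1): (8.605072, -4.877383, -0.232714, 12.095000)
after step 2 (δ=-0.29, a=3.8): (9.193520, -5.016850, -0.345505, 12.285000)
after step 3 (δ=-0.05, a=-3.6): (9.771471, -5.224879, -0.364716, 12.105000)
after step 4 (δ=0.29, a=-1.3): (10.336911, -5.440762, -0.251832, 12.040000)
after step 5 (δ=-0.31, a=1.4): (10.919922, -5.590768, -0.372355, 12.110000)

(10.9199, -5.5908, -0.3724, 12.1100)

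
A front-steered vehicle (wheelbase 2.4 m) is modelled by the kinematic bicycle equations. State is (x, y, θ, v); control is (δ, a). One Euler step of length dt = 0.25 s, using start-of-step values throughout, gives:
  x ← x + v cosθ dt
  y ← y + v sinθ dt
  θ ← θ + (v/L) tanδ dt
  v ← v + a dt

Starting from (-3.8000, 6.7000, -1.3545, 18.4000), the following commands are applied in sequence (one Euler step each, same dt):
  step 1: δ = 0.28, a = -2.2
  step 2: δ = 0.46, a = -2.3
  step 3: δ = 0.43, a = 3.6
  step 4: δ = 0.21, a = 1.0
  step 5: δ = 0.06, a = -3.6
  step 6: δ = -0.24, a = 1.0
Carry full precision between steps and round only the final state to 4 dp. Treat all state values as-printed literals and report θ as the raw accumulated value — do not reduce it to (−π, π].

after step 1 (δ=0.28, a=-2.2): (-2.812777, 2.207185, -0.803354, 17.850000)
after step 2 (δ=0.46, a=-2.3): (0.285522, -1.004427, 0.117871, 17.275000)
after step 3 (δ=0.43, a=3.6): (4.574305, -0.496551, 0.943150, 18.175000)
after step 4 (δ=0.21, a=1.0): (7.242584, 3.181214, 1.346677, 18.425000)
after step 5 (δ=0.06, a=-3.6): (8.266311, 7.672263, 1.461972, 17.525000)
after step 6 (δ=-0.24, a=1.0): (8.742157, 12.027596, 1.015237, 17.775000)

(8.7422, 12.0276, 1.0152, 17.7750)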